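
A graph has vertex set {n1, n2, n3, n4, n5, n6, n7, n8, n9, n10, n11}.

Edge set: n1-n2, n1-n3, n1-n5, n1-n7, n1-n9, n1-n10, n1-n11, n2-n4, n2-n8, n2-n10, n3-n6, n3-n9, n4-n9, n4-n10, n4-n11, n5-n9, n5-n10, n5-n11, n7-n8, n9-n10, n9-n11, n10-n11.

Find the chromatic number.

5

n1, n5, n9, n10, n11 are mutually adjacent (a clique of size 5), so at least 5 colors are needed.
5 colors suffice: color 1 → {n1, n4, n6, n8}; color 2 → {n2, n7, n9}; color 3 → {n3, n10}; color 4 → {n11}; color 5 → {n5}. Each edge has distinct colors on its endpoints.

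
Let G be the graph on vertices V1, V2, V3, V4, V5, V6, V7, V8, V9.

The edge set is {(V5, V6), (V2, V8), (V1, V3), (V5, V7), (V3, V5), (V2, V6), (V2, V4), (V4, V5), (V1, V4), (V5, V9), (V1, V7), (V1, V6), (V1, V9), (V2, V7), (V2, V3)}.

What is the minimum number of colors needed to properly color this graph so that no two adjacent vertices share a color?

V5 and V6 are adjacent, so at least 2 colors are needed.
2 colors suffice: color 1 → {V1, V2, V5}; color 2 → {V3, V4, V6, V7, V8, V9}. No two adjacent vertices share a color.

2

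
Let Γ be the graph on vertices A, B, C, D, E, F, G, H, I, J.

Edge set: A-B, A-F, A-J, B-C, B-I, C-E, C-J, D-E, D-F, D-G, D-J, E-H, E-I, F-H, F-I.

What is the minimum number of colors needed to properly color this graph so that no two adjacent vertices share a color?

D and J are adjacent, so at least 2 colors are needed.
2 colors suffice: color red → {B, E, F, G, J}; color blue → {A, C, D, H, I}. No two adjacent vertices share a color.

2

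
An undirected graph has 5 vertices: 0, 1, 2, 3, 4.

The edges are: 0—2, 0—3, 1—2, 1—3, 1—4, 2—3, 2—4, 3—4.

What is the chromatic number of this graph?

1, 2, 3, 4 form a clique, so at least 4 colors are needed.
4 colors suffice: color red → {2}; color blue → {3}; color green → {0, 4}; color yellow → {1}. Every edge joins two different colors.

4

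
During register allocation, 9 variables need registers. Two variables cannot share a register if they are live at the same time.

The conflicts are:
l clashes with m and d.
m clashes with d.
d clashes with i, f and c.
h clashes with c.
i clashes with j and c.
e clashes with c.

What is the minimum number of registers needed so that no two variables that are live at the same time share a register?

l, m, d pairwise conflict, so at least 3 registers are needed.
A valid assignment using 3 registers: l=3, m=2, d=1, h=1, i=3, f=2, j=1, e=1, c=2. No two conflicting variables share a register.

3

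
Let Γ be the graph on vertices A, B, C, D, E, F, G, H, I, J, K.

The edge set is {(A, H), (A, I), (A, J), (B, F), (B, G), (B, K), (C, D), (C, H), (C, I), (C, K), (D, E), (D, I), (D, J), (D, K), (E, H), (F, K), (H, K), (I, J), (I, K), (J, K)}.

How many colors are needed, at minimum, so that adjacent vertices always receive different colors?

C, D, I, K form a clique, so at least 4 colors are needed.
4 colors suffice: A=red, B=blue, C=yellow, D=green, E=red, F=green, G=red, H=blue, I=blue, J=yellow, K=red. No two adjacent vertices share a color.

4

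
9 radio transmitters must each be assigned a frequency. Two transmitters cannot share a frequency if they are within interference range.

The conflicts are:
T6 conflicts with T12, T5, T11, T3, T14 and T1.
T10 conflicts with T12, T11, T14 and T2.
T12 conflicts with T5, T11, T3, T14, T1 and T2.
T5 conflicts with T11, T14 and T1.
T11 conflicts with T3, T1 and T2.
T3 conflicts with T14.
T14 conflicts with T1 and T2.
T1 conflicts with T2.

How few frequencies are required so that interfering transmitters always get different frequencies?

5

T6, T12, T5, T11, T1 pairwise conflict, so at least 5 frequencies are needed.
5 frequencies suffice: frequency 1 → {T12}; frequency 2 → {T11, T14}; frequency 3 → {T6, T2}; frequency 4 → {T10, T3, T1}; frequency 5 → {T5}. No two conflicting transmitters share a frequency.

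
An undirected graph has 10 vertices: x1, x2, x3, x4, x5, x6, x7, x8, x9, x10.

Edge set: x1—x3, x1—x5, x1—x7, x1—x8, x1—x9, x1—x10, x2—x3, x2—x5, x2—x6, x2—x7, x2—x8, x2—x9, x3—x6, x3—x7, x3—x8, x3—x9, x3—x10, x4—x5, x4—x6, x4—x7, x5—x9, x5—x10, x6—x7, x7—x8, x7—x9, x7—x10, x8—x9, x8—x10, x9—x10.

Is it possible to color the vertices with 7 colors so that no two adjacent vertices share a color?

The chromatic number is 6. x1, x3, x7, x8, x9, x10 are pairwise adjacent (a clique of size 6), so at least 6 colors are needed.
6 colors suffice: color 1 → {x5, x7}; color 2 → {x3, x4}; color 3 → {x6, x9}; color 4 → {x2, x10}; color 5 → {x8}; color 6 → {x1}.
Since 7 ≥ 6, a proper 7-coloring certainly exists.

Yes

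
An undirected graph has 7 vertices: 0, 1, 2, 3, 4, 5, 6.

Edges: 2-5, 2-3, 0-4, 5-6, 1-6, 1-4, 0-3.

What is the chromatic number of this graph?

The cycle 3-0-4-1-6-5-2-3 has odd length 7, so it cannot be 2-colored; at least 3 colors are needed.
3 colors suffice: color a → {1, 3, 5}; color b → {2, 4, 6}; color c → {0}. No two adjacent vertices share a color.

3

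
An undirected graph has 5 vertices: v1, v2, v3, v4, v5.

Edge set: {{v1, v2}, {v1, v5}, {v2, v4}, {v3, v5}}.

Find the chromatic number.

2

v3 and v5 are adjacent, so at least 2 colors are needed.
One proper 2-coloring: v1=2, v2=1, v3=2, v4=2, v5=1. No two adjacent vertices share a color.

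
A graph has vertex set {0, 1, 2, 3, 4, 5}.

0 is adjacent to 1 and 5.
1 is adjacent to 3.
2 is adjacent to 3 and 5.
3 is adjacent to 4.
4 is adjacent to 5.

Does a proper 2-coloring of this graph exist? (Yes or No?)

No

The cycle 1-3-2-5-0-1 has odd length 5, so it cannot be 2-colored; at least 3 colors are needed.
So 2 colors are not enough.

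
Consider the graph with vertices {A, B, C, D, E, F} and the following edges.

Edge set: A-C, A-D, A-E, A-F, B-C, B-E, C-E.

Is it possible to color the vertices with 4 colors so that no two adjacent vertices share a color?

The chromatic number is 3. B, C, E form a triangle, so at least 3 colors are needed.
3 colors suffice: color red → {A, B}; color blue → {D, E, F}; color green → {C}.
Since 4 ≥ 3, a proper 4-coloring certainly exists.

Yes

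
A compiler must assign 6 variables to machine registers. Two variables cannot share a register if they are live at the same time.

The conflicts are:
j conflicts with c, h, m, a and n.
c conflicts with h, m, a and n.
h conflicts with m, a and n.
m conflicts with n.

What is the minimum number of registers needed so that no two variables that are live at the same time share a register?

j, c, h, m, n all conflict with each other, so at least 5 registers are needed.
Using 5 registers: j=3, c=2, h=1, m=5, a=4, n=4. No two conflicting variables share a register.

5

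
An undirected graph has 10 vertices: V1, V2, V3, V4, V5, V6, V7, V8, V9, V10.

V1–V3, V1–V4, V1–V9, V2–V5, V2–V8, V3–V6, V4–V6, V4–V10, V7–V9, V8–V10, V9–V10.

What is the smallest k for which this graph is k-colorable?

2

V8 and V10 are adjacent, so at least 2 colors are needed.
2 colors suffice: color 1 → {V1, V2, V6, V7, V10}; color 2 → {V3, V4, V5, V8, V9}. Every edge joins two different colors.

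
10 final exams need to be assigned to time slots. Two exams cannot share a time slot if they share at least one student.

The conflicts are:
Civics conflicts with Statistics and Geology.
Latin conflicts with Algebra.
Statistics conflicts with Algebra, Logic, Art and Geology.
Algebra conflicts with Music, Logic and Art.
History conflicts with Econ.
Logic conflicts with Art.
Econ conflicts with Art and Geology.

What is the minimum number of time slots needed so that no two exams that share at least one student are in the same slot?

Statistics, Algebra, Logic, Art are mutually in conflict, so at least 4 time slots are needed.
Using 4 time slots: Civics=1, Latin=2, Statistics=2, Algebra=1, History=2, Music=2, Logic=4, Econ=1, Art=3, Geology=3. Each listed conflict is separated.

4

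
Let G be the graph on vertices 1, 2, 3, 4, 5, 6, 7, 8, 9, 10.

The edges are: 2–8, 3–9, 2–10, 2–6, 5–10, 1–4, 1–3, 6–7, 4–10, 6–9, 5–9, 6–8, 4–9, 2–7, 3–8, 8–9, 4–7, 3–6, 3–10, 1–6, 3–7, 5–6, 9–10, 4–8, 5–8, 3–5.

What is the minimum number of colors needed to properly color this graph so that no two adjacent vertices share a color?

3, 5, 6, 8, 9 are pairwise adjacent (a clique of size 5), so at least 5 colors are needed.
5 colors suffice: 1=green, 2=blue, 3=blue, 4=red, 5=purple, 6=red, 7=green, 8=green, 9=yellow, 10=green. No two adjacent vertices share a color.

5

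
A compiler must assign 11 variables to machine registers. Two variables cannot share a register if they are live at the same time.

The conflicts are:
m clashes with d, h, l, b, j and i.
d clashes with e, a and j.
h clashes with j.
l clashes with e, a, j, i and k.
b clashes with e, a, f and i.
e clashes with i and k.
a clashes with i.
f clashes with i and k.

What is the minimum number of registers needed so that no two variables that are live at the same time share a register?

m, d, j pairwise conflict, so at least 3 registers are needed.
A valid assignment using 3 registers: m=1, d=2, h=2, l=2, b=2, e=1, a=1, j=3, f=1, i=3, k=3. Each listed conflict is separated.

3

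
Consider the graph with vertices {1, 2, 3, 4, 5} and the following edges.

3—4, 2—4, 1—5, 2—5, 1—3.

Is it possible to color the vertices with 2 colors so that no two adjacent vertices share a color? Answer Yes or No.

No

The cycle 1-5-2-4-3-1 has odd length 5, so it cannot be 2-colored; at least 3 colors are needed.
So 2 colors are not enough.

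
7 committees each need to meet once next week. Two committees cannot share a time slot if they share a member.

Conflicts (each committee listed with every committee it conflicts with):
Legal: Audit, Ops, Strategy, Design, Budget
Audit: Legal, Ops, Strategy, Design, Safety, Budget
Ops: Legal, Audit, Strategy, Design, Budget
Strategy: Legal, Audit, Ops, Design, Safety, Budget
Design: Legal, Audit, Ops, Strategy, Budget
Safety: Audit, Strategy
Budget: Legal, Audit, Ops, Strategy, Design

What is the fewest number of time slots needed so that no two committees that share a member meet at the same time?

6

Legal, Audit, Ops, Strategy, Design, Budget pairwise conflict, so at least 6 time slots are needed.
Using 6 time slots: Legal=5, Audit=1, Ops=3, Strategy=2, Design=6, Safety=3, Budget=4. Every pair that conflicts lands in different time slots.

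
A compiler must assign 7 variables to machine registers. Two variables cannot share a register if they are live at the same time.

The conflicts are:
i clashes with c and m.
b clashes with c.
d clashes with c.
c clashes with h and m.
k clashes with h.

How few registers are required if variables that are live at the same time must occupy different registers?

i, c, m pairwise conflict, so at least 3 registers are needed.
3 registers suffice: i=3, b=2, d=2, c=1, k=1, h=2, m=2. Each listed conflict is separated.

3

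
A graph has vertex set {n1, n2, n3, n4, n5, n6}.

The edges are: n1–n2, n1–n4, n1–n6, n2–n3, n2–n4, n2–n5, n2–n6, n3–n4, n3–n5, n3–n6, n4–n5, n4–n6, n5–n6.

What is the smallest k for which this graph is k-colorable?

n2, n3, n4, n5, n6 are mutually adjacent (a clique of size 5), so at least 5 colors are needed.
One proper 5-coloring: n1=4, n2=3, n3=5, n4=2, n5=4, n6=1. No two adjacent vertices share a color.

5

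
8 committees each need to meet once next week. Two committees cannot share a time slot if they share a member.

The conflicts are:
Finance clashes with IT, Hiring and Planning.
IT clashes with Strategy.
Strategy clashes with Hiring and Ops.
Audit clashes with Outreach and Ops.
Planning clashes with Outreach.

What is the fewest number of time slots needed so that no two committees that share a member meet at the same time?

The cycle Audit-Ops-Strategy-IT-Finance-Planning-Outreach-Audit has odd length 7, so it cannot be 2-colored; at least 3 time slots are needed.
Using 3 time slots: Finance=1, IT=2, Strategy=1, Hiring=2, Audit=2, Planning=2, Outreach=1, Ops=3. Each listed conflict is separated.

3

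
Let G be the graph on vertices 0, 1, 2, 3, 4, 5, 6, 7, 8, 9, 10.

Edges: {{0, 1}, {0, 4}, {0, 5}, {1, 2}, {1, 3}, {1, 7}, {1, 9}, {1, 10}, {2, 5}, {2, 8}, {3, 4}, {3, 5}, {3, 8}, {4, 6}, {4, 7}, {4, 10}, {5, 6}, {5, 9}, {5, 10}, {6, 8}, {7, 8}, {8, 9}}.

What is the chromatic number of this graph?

2

8 and 9 are adjacent, so at least 2 colors are needed.
2 colors suffice: color red → {1, 4, 5, 8}; color blue → {0, 2, 3, 6, 7, 9, 10}. Each edge has distinct colors on its endpoints.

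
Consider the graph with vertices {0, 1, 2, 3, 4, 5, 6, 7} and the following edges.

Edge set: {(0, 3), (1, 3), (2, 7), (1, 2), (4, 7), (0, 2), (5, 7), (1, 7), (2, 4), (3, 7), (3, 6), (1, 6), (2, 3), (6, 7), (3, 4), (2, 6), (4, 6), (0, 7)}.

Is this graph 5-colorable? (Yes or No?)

Yes

The chromatic number is 5. 2, 3, 4, 6, 7 form a clique, so at least 5 colors are needed.
A valid assignment using 5 colors: 0=d, 1=e, 2=b, 3=c, 4=e, 5=b, 6=d, 7=a.
That is already a proper 5-coloring.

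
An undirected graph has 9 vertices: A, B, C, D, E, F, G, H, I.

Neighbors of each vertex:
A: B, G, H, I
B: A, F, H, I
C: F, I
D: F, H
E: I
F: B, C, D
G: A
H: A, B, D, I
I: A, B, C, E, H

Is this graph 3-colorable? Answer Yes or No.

A, B, H, I form a clique, so at least 4 colors are needed.
So 3 colors are not enough.

No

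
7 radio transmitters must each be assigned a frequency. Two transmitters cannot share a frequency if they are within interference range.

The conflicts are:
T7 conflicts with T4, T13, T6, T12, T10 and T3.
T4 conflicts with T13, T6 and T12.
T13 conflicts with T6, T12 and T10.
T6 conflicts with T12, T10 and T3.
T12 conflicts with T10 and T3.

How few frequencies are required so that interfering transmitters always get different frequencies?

T7, T13, T6, T12, T10 pairwise conflict, so at least 5 frequencies are needed.
5 frequencies suffice: frequency 1 → {T12}; frequency 2 → {T7}; frequency 3 → {T6}; frequency 4 → {T13, T3}; frequency 5 → {T4, T10}. Every pair that conflicts lands in different frequencies.

5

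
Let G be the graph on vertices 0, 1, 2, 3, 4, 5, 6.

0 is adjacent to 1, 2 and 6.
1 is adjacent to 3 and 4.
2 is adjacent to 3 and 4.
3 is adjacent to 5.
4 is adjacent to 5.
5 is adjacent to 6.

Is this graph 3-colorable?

The chromatic number is 3. The cycle 5-3-1-0-6-5 has odd length 5, so it cannot be 2-colored; at least 3 colors are needed.
3 colors suffice: color a → {1, 2, 5}; color b → {0, 3, 4}; color c → {6}.
That is already a proper 3-coloring.

Yes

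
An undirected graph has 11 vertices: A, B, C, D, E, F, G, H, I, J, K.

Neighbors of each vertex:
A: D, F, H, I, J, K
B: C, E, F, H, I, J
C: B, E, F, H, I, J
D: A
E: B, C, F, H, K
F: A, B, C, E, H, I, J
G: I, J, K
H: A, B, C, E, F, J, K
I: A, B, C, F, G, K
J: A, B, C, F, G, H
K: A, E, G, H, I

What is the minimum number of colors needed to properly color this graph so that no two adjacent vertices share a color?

5

B, C, E, F, H are pairwise adjacent (a clique of size 5), so at least 5 colors are needed.
A valid assignment using 5 colors: A=3, B=3, C=4, D=1, E=5, F=2, G=3, H=1, I=1, J=5, K=2. No two adjacent vertices share a color.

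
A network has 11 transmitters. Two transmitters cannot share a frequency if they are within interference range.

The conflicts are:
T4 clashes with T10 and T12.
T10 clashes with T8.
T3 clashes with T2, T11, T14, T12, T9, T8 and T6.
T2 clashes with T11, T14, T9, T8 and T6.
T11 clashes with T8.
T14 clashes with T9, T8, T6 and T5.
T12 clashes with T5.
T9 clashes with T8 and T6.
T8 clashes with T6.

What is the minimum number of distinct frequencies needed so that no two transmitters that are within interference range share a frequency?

6

T3, T2, T14, T9, T8, T6 pairwise conflict, so at least 6 frequencies are needed.
Using 6 frequencies: T4=2, T10=3, T3=2, T2=4, T11=3, T14=3, T12=1, T9=5, T8=1, T6=6, T5=2. Each listed conflict is separated.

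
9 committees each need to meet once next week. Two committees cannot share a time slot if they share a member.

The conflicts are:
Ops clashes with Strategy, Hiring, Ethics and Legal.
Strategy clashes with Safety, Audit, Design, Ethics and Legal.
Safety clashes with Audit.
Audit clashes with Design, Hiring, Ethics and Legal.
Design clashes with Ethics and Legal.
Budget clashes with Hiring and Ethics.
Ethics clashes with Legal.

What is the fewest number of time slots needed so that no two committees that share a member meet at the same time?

5

Strategy, Audit, Design, Ethics, Legal are mutually in conflict, so at least 5 time slots are needed.
5 time slots suffice: Ops=3, Strategy=2, Safety=1, Audit=3, Design=5, Budget=2, Hiring=1, Ethics=1, Legal=4. Every pair that conflicts lands in different time slots.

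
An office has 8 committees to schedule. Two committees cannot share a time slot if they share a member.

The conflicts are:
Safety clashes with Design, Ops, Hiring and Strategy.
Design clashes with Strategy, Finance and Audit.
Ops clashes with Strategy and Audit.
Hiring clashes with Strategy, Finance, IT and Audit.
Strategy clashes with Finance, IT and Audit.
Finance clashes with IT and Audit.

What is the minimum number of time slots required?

Design, Strategy, Finance, Audit all conflict with each other, so at least 4 time slots are needed.
4 time slots suffice: time slot 1 → {Strategy}; time slot 2 → {Safety, IT, Audit}; time slot 3 → {Design, Ops, Hiring}; time slot 4 → {Finance}. No two conflicting committees share a time slot.

4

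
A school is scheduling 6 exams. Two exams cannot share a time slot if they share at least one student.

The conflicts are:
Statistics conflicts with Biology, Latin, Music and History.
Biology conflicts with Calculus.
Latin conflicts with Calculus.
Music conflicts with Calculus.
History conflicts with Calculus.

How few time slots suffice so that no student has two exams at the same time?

Statistics and History conflict, so at least 2 time slots are needed.
2 time slots suffice: Statistics=1, Biology=2, Latin=2, Music=2, History=2, Calculus=1. No two conflicting exams share a time slot.

2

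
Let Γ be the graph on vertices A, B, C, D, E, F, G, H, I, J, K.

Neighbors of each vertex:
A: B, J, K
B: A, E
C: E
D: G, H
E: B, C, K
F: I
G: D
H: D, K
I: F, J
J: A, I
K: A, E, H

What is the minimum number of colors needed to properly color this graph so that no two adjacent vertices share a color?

2

H and K are adjacent, so at least 2 colors are needed.
2 colors suffice: color 1 → {A, E, G, H, I}; color 2 → {B, C, D, F, J, K}. No two adjacent vertices share a color.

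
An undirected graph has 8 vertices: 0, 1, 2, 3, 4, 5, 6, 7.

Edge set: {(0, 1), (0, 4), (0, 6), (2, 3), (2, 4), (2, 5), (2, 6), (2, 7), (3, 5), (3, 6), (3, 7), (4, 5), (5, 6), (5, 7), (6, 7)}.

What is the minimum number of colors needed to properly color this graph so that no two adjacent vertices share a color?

5

2, 3, 5, 6, 7 are pairwise adjacent (a clique of size 5), so at least 5 colors are needed.
One proper 5-coloring: 0=red, 1=blue, 2=red, 3=purple, 4=blue, 5=green, 6=blue, 7=yellow. Every edge joins two different colors.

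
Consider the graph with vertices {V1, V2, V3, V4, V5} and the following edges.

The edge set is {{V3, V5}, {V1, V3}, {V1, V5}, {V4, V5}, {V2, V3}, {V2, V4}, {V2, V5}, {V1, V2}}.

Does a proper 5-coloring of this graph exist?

The chromatic number is 4. V1, V2, V3, V5 form a clique, so at least 4 colors are needed.
4 colors suffice: color 1 → {V2}; color 2 → {V5}; color 3 → {V1, V4}; color 4 → {V3}.
Since 5 ≥ 4, a proper 5-coloring certainly exists.

Yes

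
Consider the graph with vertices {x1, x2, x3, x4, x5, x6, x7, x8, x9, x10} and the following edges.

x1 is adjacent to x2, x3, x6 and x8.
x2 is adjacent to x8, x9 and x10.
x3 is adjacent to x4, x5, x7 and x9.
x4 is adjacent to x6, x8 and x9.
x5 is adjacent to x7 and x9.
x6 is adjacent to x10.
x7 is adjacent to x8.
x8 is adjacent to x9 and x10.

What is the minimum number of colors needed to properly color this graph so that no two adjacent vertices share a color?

3

x1, x2, x8 are pairwise adjacent, so at least 3 colors are needed.
3 colors suffice: color 1 → {x3, x6, x8}; color 2 → {x1, x7, x9, x10}; color 3 → {x2, x4, x5}. No two adjacent vertices share a color.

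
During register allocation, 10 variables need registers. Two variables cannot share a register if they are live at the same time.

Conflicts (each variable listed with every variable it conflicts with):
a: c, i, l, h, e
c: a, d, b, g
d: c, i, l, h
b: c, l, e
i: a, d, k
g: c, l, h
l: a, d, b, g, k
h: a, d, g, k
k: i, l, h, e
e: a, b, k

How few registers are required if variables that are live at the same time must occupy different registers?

b and l conflict, so at least 2 registers are needed.
A valid assignment using 2 registers: a=2, c=1, d=2, b=2, i=1, g=2, l=1, h=1, k=2, e=1. Every pair that conflicts lands in different registers.

2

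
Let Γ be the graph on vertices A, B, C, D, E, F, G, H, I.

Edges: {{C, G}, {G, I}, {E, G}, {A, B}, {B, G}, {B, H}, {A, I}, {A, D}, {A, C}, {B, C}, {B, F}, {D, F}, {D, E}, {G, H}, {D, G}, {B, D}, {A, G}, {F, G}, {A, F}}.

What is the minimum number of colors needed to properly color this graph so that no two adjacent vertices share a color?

5

A, B, D, F, G form a clique, so at least 5 colors are needed.
5 colors suffice: color 1 → {G}; color 2 → {B, E, I}; color 3 → {A, H}; color 4 → {C, D}; color 5 → {F}. Every edge joins two different colors.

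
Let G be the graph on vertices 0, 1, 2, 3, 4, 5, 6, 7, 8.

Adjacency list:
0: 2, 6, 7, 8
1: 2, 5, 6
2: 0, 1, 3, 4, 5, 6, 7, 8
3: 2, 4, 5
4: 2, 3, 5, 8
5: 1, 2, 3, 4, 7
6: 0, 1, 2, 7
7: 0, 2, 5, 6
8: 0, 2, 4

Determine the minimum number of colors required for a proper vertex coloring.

4

2, 3, 4, 5 are mutually adjacent (a clique of size 4), so at least 4 colors are needed.
One proper 4-coloring: 0=d, 1=c, 2=a, 3=d, 4=c, 5=b, 6=b, 7=c, 8=b. No two adjacent vertices share a color.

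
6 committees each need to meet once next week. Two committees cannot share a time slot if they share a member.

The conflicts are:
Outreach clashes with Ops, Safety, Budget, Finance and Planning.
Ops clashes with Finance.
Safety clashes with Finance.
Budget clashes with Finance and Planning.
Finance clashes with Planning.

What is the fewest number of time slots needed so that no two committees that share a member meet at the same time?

Outreach, Budget, Finance, Planning pairwise conflict, so at least 4 time slots are needed.
4 time slots suffice: time slot 1 → {Outreach}; time slot 2 → {Finance}; time slot 3 → {Ops, Safety, Budget}; time slot 4 → {Planning}. Each listed conflict is separated.

4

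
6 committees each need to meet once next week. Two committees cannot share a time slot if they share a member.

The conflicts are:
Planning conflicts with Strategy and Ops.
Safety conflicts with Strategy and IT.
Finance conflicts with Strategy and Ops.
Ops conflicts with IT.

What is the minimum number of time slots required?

The cycle Ops-IT-Safety-Strategy-Finance-Ops has odd length 5, so it cannot be 2-colored; at least 3 time slots are needed.
A valid assignment using 3 time slots: Planning=2, Safety=2, Finance=2, Strategy=1, Ops=1, IT=3. Each listed conflict is separated.

3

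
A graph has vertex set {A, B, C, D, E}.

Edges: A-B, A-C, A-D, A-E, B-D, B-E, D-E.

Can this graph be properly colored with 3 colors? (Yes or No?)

A, B, D, E are pairwise adjacent (a clique of size 4), so at least 4 colors are needed.
So 3 colors are not enough.

No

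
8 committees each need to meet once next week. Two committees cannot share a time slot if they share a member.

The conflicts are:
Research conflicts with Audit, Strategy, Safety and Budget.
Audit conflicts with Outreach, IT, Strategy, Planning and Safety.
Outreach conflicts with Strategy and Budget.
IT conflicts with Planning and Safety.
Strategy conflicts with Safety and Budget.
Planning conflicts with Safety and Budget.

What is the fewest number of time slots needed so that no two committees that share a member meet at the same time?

Research, Audit, Strategy, Safety are mutually in conflict, so at least 4 time slots are needed.
4 time slots suffice: time slot 1 → {Audit, Budget}; time slot 2 → {Outreach, Safety}; time slot 3 → {Strategy, Planning}; time slot 4 → {Research, IT}. Every pair that conflicts lands in different time slots.

4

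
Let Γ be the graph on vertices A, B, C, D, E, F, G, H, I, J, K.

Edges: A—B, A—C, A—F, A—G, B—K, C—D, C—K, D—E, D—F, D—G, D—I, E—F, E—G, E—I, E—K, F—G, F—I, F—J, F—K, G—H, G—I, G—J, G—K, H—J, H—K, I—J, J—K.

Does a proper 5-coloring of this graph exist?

The chromatic number is 5. D, E, F, G, I are pairwise adjacent (a clique of size 5), so at least 5 colors are needed.
5 colors suffice: color red → {B, C, G}; color blue → {F, H}; color green → {A, D, K}; color yellow → {E, J}; color purple → {I}.
That is already a proper 5-coloring.

Yes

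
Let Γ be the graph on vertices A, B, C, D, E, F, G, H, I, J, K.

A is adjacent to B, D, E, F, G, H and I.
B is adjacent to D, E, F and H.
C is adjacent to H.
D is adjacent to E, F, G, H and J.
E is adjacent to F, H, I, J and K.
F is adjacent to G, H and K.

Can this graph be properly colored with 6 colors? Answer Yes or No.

The chromatic number is 6. A, B, D, E, F, H form a clique, so at least 6 colors are needed.
A valid assignment using 6 colors: A=2, B=6, C=1, D=3, E=1, F=4, G=1, H=5, I=3, J=2, K=2.
That is already a proper 6-coloring.

Yes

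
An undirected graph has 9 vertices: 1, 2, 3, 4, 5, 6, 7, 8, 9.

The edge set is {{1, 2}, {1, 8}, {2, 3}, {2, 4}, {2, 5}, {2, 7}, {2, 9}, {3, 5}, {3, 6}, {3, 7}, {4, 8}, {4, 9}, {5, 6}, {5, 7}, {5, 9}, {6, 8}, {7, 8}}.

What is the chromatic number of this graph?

4

2, 3, 5, 7 are mutually adjacent (a clique of size 4), so at least 4 colors are needed.
A valid assignment using 4 colors: 1=b, 2=a, 3=c, 4=b, 5=b, 6=d, 7=d, 8=a, 9=c. No two adjacent vertices share a color.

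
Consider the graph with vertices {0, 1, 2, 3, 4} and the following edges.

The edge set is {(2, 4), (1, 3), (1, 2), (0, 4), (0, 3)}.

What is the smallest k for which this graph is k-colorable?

3

The cycle 1-3-0-4-2-1 has odd length 5, so it cannot be 2-colored; at least 3 colors are needed.
3 colors suffice: color a → {0, 2}; color b → {3, 4}; color c → {1}. Each edge has distinct colors on its endpoints.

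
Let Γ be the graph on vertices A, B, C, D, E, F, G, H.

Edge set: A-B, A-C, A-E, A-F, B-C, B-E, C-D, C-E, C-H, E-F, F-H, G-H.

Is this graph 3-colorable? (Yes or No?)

No

A, B, C, E are pairwise adjacent (a clique of size 4), so at least 4 colors are needed.
So 3 colors are not enough.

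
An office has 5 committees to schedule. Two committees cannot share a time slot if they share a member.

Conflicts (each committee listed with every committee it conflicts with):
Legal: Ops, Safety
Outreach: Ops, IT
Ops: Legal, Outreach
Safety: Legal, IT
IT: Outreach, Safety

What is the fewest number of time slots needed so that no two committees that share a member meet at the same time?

The cycle Legal-Ops-Outreach-IT-Safety-Legal has odd length 5, so it cannot be 2-colored; at least 3 time slots are needed.
A valid assignment using 3 time slots: Legal=3, Outreach=1, Ops=2, Safety=1, IT=2. No two conflicting committees share a time slot.

3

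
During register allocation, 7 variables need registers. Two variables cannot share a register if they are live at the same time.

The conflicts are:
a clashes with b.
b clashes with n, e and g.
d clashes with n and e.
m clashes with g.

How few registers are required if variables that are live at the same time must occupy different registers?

2

b and e conflict, so at least 2 registers are needed.
2 registers suffice: a=2, b=1, d=1, n=2, e=2, m=1, g=2. No two conflicting variables share a register.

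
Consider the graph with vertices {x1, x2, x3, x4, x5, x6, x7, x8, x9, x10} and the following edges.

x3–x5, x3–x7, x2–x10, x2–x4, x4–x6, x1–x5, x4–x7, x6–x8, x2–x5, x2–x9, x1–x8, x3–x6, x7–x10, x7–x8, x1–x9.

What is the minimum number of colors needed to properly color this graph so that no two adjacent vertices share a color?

3

The cycle x2-x4-x6-x3-x5-x2 has odd length 5, so it cannot be 2-colored; at least 3 colors are needed.
One proper 3-coloring: x1=red, x2=red, x3=blue, x4=blue, x5=green, x6=red, x7=red, x8=blue, x9=blue, x10=blue. No two adjacent vertices share a color.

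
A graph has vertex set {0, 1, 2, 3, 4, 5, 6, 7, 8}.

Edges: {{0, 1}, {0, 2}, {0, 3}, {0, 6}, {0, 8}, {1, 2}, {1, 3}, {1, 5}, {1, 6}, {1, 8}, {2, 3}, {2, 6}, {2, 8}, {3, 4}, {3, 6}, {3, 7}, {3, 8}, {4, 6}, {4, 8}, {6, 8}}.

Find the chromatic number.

0, 1, 2, 3, 6, 8 are mutually adjacent (a clique of size 6), so at least 6 colors are needed.
6 colors suffice: color a → {3, 5}; color b → {6, 7}; color c → {8}; color d → {1, 4}; color e → {2}; color f → {0}. Each edge has distinct colors on its endpoints.

6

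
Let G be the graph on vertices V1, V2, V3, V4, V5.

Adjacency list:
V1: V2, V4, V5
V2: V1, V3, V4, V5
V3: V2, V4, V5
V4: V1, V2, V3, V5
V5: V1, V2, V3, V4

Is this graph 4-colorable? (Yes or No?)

The chromatic number is 4. V1, V2, V4, V5 form a clique, so at least 4 colors are needed.
4 colors suffice: V1=4, V2=3, V3=4, V4=2, V5=1.
That is already a proper 4-coloring.

Yes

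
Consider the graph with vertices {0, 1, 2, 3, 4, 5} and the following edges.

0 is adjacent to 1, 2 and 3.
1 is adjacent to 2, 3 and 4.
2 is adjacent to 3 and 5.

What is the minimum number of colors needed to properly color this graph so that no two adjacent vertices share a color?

4

0, 1, 2, 3 are mutually adjacent (a clique of size 4), so at least 4 colors are needed.
A valid assignment using 4 colors: 0=c, 1=a, 2=b, 3=d, 4=b, 5=a. Each edge has distinct colors on its endpoints.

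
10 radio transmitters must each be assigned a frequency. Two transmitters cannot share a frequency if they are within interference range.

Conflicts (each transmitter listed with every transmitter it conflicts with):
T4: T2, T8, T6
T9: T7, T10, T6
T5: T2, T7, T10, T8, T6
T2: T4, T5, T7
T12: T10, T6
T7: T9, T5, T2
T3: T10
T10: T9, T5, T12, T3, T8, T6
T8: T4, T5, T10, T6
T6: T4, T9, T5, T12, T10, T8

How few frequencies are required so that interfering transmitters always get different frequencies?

T5, T10, T8, T6 pairwise conflict, so at least 4 frequencies are needed.
4 frequencies suffice: frequency 1 → {T4, T7, T10}; frequency 2 → {T2, T3, T6}; frequency 3 → {T9, T5, T12}; frequency 4 → {T8}. Each listed conflict is separated.

4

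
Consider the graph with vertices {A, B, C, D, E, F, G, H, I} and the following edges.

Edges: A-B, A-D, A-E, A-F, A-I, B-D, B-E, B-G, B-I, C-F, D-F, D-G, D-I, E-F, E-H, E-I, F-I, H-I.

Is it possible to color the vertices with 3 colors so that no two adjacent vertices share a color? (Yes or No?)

A, B, E, I are pairwise adjacent (a clique of size 4), so at least 4 colors are needed.
So 3 colors are not enough.

No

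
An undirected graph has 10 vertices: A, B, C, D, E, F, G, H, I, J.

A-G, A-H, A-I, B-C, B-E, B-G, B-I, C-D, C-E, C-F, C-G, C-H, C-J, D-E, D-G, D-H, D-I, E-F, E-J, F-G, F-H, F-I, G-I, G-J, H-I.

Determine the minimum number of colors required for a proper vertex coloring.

C, F, G are mutually adjacent, so at least 3 colors are needed.
3 colors suffice: A=green, B=green, C=red, D=green, E=blue, F=green, G=blue, H=blue, I=red, J=green. Each edge has distinct colors on its endpoints.

3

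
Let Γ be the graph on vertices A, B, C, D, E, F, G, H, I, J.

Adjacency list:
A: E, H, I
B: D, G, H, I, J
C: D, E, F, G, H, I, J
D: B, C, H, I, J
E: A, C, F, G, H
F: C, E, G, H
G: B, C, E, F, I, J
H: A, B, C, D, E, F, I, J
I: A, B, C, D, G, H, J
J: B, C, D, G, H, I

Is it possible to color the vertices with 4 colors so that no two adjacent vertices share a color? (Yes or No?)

C, D, H, I, J are mutually adjacent (a clique of size 5), so at least 5 colors are needed.
So 4 colors are not enough.

No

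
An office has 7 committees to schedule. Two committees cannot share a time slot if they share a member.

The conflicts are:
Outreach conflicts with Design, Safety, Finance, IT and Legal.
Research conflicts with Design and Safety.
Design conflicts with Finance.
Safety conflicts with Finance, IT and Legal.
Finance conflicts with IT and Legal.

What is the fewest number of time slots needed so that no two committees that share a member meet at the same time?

Outreach, Safety, Finance, IT pairwise conflict, so at least 4 time slots are needed.
Using 4 time slots: Outreach=1, Research=1, Design=3, Safety=3, Finance=2, IT=4, Legal=4. No two conflicting committees share a time slot.

4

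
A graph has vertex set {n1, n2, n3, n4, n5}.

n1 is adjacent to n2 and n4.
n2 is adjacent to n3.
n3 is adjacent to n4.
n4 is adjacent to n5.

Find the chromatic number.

2

n3 and n4 are adjacent, so at least 2 colors are needed.
2 colors suffice: color 1 → {n2, n4}; color 2 → {n1, n3, n5}. Each edge has distinct colors on its endpoints.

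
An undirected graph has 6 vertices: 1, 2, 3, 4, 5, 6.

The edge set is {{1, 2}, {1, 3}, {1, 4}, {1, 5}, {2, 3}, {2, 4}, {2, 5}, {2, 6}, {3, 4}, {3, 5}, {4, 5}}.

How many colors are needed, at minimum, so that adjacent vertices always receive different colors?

1, 2, 3, 4, 5 are pairwise adjacent (a clique of size 5), so at least 5 colors are needed.
5 colors suffice: 1=e, 2=a, 3=b, 4=d, 5=c, 6=b. Every edge joins two different colors.

5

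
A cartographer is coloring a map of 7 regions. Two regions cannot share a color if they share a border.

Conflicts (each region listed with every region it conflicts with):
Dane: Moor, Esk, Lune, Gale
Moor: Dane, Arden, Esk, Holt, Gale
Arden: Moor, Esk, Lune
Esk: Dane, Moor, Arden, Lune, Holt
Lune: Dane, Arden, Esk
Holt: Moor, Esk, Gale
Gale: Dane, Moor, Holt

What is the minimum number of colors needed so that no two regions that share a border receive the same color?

3

Moor, Arden, Esk pairwise conflict, so at least 3 colors are needed.
3 colors suffice: color 1 → {Esk, Gale}; color 2 → {Moor, Lune}; color 3 → {Dane, Arden, Holt}. Each listed conflict is separated.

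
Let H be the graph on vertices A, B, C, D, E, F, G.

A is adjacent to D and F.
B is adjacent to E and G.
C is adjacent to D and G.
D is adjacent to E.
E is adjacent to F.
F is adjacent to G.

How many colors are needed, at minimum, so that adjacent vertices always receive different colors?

3

The cycle C-D-E-F-G-C has odd length 5, so it cannot be 2-colored; at least 3 colors are needed.
3 colors suffice: A=1, B=2, C=3, D=2, E=1, F=2, G=1. No two adjacent vertices share a color.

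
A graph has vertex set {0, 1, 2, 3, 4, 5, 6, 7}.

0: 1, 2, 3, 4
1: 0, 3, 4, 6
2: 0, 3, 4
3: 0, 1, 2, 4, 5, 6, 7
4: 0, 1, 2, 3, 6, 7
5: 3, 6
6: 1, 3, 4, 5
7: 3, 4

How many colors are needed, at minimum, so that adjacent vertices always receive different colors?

0, 1, 3, 4 are mutually adjacent (a clique of size 4), so at least 4 colors are needed.
4 colors suffice: 0=yellow, 1=green, 2=green, 3=red, 4=blue, 5=blue, 6=yellow, 7=green. No two adjacent vertices share a color.

4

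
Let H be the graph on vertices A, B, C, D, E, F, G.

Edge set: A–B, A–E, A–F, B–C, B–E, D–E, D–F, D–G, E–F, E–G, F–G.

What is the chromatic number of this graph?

D, E, F, G are pairwise adjacent (a clique of size 4), so at least 4 colors are needed.
One proper 4-coloring: A=3, B=2, C=1, D=3, E=1, F=2, G=4. No two adjacent vertices share a color.

4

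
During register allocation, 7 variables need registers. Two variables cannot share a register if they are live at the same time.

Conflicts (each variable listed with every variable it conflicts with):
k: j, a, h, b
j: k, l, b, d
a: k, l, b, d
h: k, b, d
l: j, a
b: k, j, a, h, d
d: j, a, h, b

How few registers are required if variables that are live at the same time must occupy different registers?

3

j, b, d pairwise conflict, so at least 3 registers are needed.
3 registers suffice: k=3, j=2, a=2, h=2, l=1, b=1, d=3. Every pair that conflicts lands in different registers.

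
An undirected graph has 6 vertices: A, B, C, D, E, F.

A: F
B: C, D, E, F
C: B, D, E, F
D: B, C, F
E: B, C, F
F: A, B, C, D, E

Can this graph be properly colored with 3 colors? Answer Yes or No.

No

B, C, E, F form a clique, so at least 4 colors are needed.
So 3 colors are not enough.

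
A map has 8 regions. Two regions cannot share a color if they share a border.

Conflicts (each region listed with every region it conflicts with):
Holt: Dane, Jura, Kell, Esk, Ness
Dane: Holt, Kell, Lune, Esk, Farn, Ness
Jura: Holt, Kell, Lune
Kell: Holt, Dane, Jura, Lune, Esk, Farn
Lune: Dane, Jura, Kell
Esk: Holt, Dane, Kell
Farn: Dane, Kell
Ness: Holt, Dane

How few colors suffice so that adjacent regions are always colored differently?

4

Holt, Dane, Kell, Esk pairwise conflict, so at least 4 colors are needed.
A valid assignment using 4 colors: Holt=3, Dane=2, Jura=2, Kell=1, Lune=3, Esk=4, Farn=3, Ness=1. Each listed conflict is separated.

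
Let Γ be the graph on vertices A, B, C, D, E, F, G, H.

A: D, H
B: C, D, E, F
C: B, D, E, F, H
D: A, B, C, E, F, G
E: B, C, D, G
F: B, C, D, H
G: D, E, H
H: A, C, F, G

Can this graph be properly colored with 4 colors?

The chromatic number is 4. B, C, D, F form a clique, so at least 4 colors are needed.
4 colors suffice: color 1 → {D, H}; color 2 → {A, C, G}; color 3 → {E, F}; color 4 → {B}.
That is already a proper 4-coloring.

Yes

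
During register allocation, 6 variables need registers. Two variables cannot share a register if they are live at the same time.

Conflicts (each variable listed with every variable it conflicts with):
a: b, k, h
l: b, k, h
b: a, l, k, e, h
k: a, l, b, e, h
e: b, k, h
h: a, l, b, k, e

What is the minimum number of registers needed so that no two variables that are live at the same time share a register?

l, b, k, h are mutually in conflict, so at least 4 registers are needed.
4 registers suffice: register 1 → {k}; register 2 → {b}; register 3 → {h}; register 4 → {a, l, e}. Each listed conflict is separated.

4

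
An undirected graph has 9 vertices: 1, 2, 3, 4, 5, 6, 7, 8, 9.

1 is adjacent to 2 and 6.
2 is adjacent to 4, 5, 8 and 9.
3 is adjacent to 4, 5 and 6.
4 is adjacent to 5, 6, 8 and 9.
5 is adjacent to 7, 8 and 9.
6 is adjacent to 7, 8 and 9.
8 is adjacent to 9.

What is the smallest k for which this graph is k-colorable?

2, 4, 5, 8, 9 form a clique, so at least 5 colors are needed.
5 colors suffice: color red → {5, 6}; color blue → {1, 4, 7}; color green → {3, 9}; color yellow → {2}; color purple → {8}. Every edge joins two different colors.

5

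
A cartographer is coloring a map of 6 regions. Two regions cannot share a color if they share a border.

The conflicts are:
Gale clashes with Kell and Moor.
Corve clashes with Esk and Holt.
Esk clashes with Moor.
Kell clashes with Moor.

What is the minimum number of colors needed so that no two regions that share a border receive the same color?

Gale, Kell, Moor are mutually in conflict, so at least 3 colors are needed.
One proper 3-coloring: Gale=3, Corve=1, Esk=2, Kell=2, Moor=1, Holt=2. Every pair that conflicts lands in different colors.

3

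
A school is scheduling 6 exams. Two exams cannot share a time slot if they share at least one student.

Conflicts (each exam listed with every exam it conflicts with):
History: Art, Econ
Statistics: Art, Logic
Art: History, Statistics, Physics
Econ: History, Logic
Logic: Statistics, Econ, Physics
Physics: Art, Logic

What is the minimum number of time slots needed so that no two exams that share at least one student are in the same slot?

The cycle History-Art-Physics-Logic-Econ-History has odd length 5, so it cannot be 2-colored; at least 3 time slots are needed.
Using 3 time slots: History=3, Statistics=2, Art=1, Econ=2, Logic=1, Physics=2. Each listed conflict is separated.

3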